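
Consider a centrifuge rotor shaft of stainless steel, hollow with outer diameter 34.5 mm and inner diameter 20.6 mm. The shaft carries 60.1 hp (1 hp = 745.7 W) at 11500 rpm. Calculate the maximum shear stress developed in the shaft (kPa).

5290 kPa

ω = 2π·11500/60 = 1204 rad/s, so T = P/ω = 60.1×745.7 / 1204 = 37.21 N·m.
J = π(d_o⁴ − d_i⁴)/32 = π(0.0345⁴ − 0.0206⁴)/32 = 1.214×10^-7 m⁴.
τ_max = T·r/J = 37.21 × 0.0173 / 1.214×10^-7 = 5.288×10^6 Pa.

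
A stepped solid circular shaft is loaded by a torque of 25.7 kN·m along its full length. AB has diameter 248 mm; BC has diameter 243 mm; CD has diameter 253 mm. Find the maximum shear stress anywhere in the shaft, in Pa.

Under the same torque, τ_max = 16T/(πd³) is largest where d is smallest — segment BC (d = 243 mm).
τ_max = 16·25700/(π·(0.243)³) = 9.122×10^6 Pa.

9.12e6 Pa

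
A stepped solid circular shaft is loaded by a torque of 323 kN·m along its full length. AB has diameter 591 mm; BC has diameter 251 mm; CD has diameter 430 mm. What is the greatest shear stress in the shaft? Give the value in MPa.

104 MPa

Under the same torque, τ_max = 16T/(πd³) is largest where d is smallest — segment BC (d = 251 mm).
τ_max = 16·323000/(π·(0.251)³) = 1.040×10^8 Pa.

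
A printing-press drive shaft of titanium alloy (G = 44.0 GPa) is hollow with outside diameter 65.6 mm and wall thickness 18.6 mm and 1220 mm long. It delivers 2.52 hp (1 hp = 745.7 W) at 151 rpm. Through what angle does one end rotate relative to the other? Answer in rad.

ω = 2π·151/60 = 15.81 rad/s, so T = P/ω = 2.52×745.7 / 15.81 = 118.8 N·m.
J = π(d_o⁴ − d_i⁴)/32 = π(0.0656⁴ − 0.0284⁴)/32 = 1.754×10^-6 m⁴.
θ = T·L/(G·J) = 118.8 × 1.22 / (44.0×10⁹ × 1.754×10^-6) = 1.878×10^-3 rad.

0.00188 rad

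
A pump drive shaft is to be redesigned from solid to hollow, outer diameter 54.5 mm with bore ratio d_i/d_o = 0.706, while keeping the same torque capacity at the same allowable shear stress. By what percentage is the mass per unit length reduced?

39.3 %

Equal τ_max and T ⇒ the solid shaft needs d_s³ = d_o³(1−k⁴), so d_s = 54.5·(1−0.706⁴)^(1/3) = 49.55 mm.
Area ratio A_h/A_s = d_o²(1−k²)/d_s² = (1−k²)/(1−k⁴)^(2/3) = 0.6068.
Mass saving = 1 − 0.6068 = 39.3 %.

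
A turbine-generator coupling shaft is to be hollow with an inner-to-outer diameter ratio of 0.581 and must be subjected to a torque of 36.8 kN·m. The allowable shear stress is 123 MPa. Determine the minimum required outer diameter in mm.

For a hollow shaft with d_i/d_o = 0.581: τ_max = 16T/(π d_o³ (1−k⁴)), so d_o = [16T/(π τ_allow (1−k⁴))]^(1/3) = [16·36800/(π·1.23×10^8·0.8861)]^(1/3) = 0.1198 m.

120 mm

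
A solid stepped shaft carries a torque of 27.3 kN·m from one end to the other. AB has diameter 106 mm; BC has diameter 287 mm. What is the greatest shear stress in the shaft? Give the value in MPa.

117 MPa

Under the same torque, τ_max = 16T/(πd³) is largest where d is smallest — segment AB (d = 106 mm).
τ_max = 16·27300/(π·(0.106)³) = 1.167×10^8 Pa.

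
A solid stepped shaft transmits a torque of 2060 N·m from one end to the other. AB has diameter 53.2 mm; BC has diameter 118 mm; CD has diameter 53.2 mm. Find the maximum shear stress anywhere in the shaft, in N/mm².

Under the same torque, τ_max = 16T/(πd³) is largest where d is smallest — segment AB (d = 53.2 mm).
τ_max = 16·2060/(π·(0.0532)³) = 6.968×10^7 Pa.

69.7 N/mm²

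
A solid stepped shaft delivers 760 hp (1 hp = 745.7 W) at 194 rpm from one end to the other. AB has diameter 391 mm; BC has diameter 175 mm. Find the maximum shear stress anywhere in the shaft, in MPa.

ω = 2π·194/60 = 20.32 rad/s, so T = P/ω = 760×745.7 / 20.32 = 27900 N·m.
Under the same torque, τ_max = 16T/(πd³) is largest where d is smallest — segment BC (d = 175 mm).
τ_max = 16·27900/(π·(0.175)³) = 2.651×10^7 Pa.

26.5 MPa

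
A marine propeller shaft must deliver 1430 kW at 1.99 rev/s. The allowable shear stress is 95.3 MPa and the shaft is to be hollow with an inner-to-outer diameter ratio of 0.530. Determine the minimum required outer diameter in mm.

188 mm

ω = 2π·1.99 = 12.50 rad/s, so T = P/ω = 1430×10³ / 12.50 = 114400 N·m.
For a hollow shaft with d_i/d_o = 0.530: τ_max = 16T/(π d_o³ (1−k⁴)), so d_o = [16T/(π τ_allow (1−k⁴))]^(1/3) = [16·114400/(π·9.53×10^7·0.9211)]^(1/3) = 0.1879 m.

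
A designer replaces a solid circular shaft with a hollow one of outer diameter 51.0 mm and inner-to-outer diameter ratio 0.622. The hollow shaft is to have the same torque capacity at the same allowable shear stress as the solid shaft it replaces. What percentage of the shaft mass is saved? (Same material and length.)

31.7 %

Equal τ_max and T ⇒ the solid shaft needs d_s³ = d_o³(1−k⁴), so d_s = 51.0·(1−0.622⁴)^(1/3) = 48.32 mm.
Area ratio A_h/A_s = d_o²(1−k²)/d_s² = (1−k²)/(1−k⁴)^(2/3) = 0.6831.
Mass saving = 1 − 0.6831 = 31.7 %.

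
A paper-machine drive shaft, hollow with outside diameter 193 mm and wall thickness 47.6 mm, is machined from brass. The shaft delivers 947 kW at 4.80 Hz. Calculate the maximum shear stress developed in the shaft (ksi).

3.45 ksi

ω = 2π·4.80 = 30.16 rad/s, so T = P/ω = 947×10³ / 30.16 = 31400 N·m.
J = π(d_o⁴ − d_i⁴)/32 = π(0.193⁴ − 0.0978⁴)/32 = 1.272×10^-4 m⁴.
τ_max = T·r/J = 31400 × 0.0965 / 1.272×10^-4 = 2.382×10^7 Pa.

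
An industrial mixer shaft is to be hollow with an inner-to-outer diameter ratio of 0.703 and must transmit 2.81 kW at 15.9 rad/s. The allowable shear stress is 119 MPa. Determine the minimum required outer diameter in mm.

21.6 mm

ω = 15.9 rad/s, so T = P/ω = 2.81×10³ / 15.90 = 176.7 N·m.
For a hollow shaft with d_i/d_o = 0.703: τ_max = 16T/(π d_o³ (1−k⁴)), so d_o = [16T/(π τ_allow (1−k⁴))]^(1/3) = [16·176.7/(π·1.19×10^8·0.7558)]^(1/3) = 0.02155 m.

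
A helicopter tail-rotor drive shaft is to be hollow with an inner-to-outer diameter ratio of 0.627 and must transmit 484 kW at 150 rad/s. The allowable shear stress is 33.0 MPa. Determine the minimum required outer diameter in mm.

ω = 150 rad/s, so T = P/ω = 484×10³ / 150.0 = 3227 N·m.
For a hollow shaft with d_i/d_o = 0.627: τ_max = 16T/(π d_o³ (1−k⁴)), so d_o = [16T/(π τ_allow (1−k⁴))]^(1/3) = [16·3227/(π·3.30×10^7·0.8454)]^(1/3) = 0.08383 m.

83.8 mm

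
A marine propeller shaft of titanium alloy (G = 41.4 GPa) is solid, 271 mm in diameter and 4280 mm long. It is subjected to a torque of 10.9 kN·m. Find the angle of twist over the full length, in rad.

J = πd⁴/32 = π(0.271)⁴/32 = 5.295×10^-4 m⁴.
θ = T·L/(G·J) = 10900 × 4.28 / (41.4×10⁹ × 5.295×10^-4) = 2.128×10^-3 rad.

0.00213 rad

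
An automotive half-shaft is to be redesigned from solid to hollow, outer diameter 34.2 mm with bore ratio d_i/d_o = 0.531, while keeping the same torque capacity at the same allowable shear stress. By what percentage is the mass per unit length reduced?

24.1 %

Equal τ_max and T ⇒ the solid shaft needs d_s³ = d_o³(1−k⁴), so d_s = 34.2·(1−0.531⁴)^(1/3) = 33.27 mm.
Area ratio A_h/A_s = d_o²(1−k²)/d_s² = (1−k²)/(1−k⁴)^(2/3) = 0.7588.
Mass saving = 1 − 0.7588 = 24.1 %.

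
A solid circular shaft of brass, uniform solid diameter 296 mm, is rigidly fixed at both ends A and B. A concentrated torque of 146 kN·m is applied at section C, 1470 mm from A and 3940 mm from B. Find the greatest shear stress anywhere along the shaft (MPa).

With uniform GJ and both ends fixed, compatibility θ_AC = θ_CB gives T_A·a = T_B·b, together with T_A + T_B = T₀.
T_A = T₀·b/(a+b) = 146000·3940/5410 = 106300 N·m; T_B = 39670 N·m.
τ in each portion: τ_AC = 2.09×10^7 Pa, τ_CB = 7.79×10^6 Pa; maximum is in AC.
τ_max = T_AC·r/J = 106300·0.148/7.54×10^-4 = 2.088×10^7 Pa.

20.9 MPa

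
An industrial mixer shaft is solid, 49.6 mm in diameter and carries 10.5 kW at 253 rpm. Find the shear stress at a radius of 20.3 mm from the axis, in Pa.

ω = 2π·253/60 = 26.49 rad/s, so T = P/ω = 10.5×10³ / 26.49 = 396.3 N·m.
J = πd⁴/32 = π(0.0496)⁴/32 = 5.942×10^-7 m⁴.
Shear stress varies linearly with radius: τ = T·r/J = 396.3 × 0.0203 / 5.942×10^-7 = 1.354×10^7 Pa.

1.35e7 Pa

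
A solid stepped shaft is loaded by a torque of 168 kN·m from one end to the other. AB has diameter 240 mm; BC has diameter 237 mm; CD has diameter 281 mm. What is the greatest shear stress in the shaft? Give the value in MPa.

Under the same torque, τ_max = 16T/(πd³) is largest where d is smallest — segment BC (d = 237 mm).
τ_max = 16·168000/(π·(0.237)³) = 6.427×10^7 Pa.

64.3 MPa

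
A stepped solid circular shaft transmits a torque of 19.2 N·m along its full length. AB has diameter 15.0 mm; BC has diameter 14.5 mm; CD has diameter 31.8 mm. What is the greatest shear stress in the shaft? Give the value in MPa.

32.1 MPa

Under the same torque, τ_max = 16T/(πd³) is largest where d is smallest — segment BC (d = 14.5 mm).
τ_max = 16·19.20/(π·(0.0145)³) = 3.208×10^7 Pa.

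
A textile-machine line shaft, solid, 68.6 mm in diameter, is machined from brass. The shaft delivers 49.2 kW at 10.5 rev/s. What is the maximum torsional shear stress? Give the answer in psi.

ω = 2π·10.5 = 65.97 rad/s, so T = P/ω = 49.2×10³ / 65.97 = 745.8 N·m.
J = πd⁴/32 = π(0.0686)⁴/32 = 2.174×10^-6 m⁴.
τ_max = T·r/J = 745.8 × 0.0343 / 2.174×10^-6 = 1.177×10^7 Pa.

1710 psi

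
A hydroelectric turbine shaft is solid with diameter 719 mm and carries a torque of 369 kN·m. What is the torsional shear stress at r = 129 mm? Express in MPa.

J = πd⁴/32 = π(0.719)⁴/32 = 0.02624 m⁴.
Shear stress varies linearly with radius: τ = T·r/J = 369000 × 0.129 / 0.02624 = 1.814×10^6 Pa.

1.81 MPa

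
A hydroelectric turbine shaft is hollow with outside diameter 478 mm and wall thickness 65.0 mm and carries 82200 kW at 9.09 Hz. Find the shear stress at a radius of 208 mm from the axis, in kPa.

81200 kPa

ω = 2π·9.09 = 57.11 rad/s, so T = P/ω = 82200×10³ / 57.11 = 1.439e6 N·m.
J = π(d_o⁴ − d_i⁴)/32 = π(0.478⁴ − 0.348⁴)/32 = 3.685×10^-3 m⁴.
Shear stress varies linearly with radius: τ = T·r/J = 1.439e6 × 0.208 / 3.685×10^-3 = 8.123×10^7 Pa.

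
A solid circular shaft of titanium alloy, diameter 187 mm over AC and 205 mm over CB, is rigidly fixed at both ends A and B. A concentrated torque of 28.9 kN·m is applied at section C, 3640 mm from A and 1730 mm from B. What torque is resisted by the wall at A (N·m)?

7160 N·m

Compatibility: T_A·a/J_AC = T_B·b/J_CB with T_A + T_B = T₀.
J_AC = 1.20×10^-4 m⁴, J_CB = 1.73×10^-4 m⁴, so T_A = T₀·(J_AC/a)/((J_AC/a)+(J_CB/b)) = 7156 N·m, T_B = 21740 N·m.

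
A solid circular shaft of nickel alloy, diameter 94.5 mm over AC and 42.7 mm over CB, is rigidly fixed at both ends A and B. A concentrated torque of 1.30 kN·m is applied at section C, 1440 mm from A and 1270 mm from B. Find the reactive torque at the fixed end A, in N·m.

1240 N·m

Compatibility: T_A·a/J_AC = T_B·b/J_CB with T_A + T_B = T₀.
J_AC = 7.83×10^-6 m⁴, J_CB = 3.26×10^-7 m⁴, so T_A = T₀·(J_AC/a)/((J_AC/a)+(J_CB/b)) = 1241 N·m, T_B = 58.67 N·m.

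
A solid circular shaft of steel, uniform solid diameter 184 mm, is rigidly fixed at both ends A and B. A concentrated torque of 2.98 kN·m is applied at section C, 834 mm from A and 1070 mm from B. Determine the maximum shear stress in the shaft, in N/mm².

With uniform GJ and both ends fixed, compatibility θ_AC = θ_CB gives T_A·a = T_B·b, together with T_A + T_B = T₀.
T_A = T₀·b/(a+b) = 2980·1070/1904 = 1675 N·m; T_B = 1305 N·m.
τ in each portion: τ_AC = 1.37×10^6 Pa, τ_CB = 1.07×10^6 Pa; maximum is in AC.
τ_max = T_AC·r/J = 1675·0.0920/1.13×10^-4 = 1.369×10^6 Pa.

1.37 N/mm²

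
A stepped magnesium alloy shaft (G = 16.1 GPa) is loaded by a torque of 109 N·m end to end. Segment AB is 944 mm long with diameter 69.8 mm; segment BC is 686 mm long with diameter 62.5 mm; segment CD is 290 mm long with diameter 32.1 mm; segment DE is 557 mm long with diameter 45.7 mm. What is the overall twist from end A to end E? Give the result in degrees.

J_AB = π(0.0698)⁴/32 = 2.33×10^-6 m⁴; J_BC = π(0.0625)⁴/32 = 1.50×10^-6 m⁴; J_CD = π(0.0321)⁴/32 = 1.04×10^-7 m⁴; J_DE = π(0.0457)⁴/32 = 4.28×10^-7 m⁴.
θ = (T/G)·Σ L_i/J_i = (109.0/16.1×10⁹)·(0.944/2.33×10^-6 + 0.686/1.50×10^-6 + 0.290/1.04×10^-7 + 0.557/4.28×10^-7) = 0.03348 rad.

1.92°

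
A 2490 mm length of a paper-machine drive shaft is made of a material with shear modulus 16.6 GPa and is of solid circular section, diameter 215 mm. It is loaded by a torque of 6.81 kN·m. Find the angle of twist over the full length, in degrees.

J = πd⁴/32 = π(0.215)⁴/32 = 2.098×10^-4 m⁴.
θ = T·L/(G·J) = 6810 × 2.49 / (16.6×10⁹ × 2.098×10^-4) = 4.870×10^-3 rad.

0.279°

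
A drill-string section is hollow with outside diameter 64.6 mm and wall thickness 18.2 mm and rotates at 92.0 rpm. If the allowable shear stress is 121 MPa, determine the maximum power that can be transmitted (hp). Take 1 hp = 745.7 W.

J = π(d_o⁴ − d_i⁴)/32 = π(0.0646⁴ − 0.0282⁴)/32 = 1.648×10^-6 m⁴.
T_max = τ_allow·J/r = 1.21×10^8 × 1.648×10^-6 / 0.0323 = 6172 N·m.
ω = 2π·92.0/60 = 9.634 rad/s, so P_max = T_max·ω = 5.947×10^4 W.

79.7 hp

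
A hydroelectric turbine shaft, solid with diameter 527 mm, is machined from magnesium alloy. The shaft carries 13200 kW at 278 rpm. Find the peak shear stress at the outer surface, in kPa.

15800 kPa

ω = 2π·278/60 = 29.11 rad/s, so T = P/ω = 13200×10³ / 29.11 = 453400 N·m.
J = πd⁴/32 = π(0.527)⁴/32 = 7.573×10^-3 m⁴.
τ_max = T·r/J = 453400 × 0.264 / 7.573×10^-3 = 1.578×10^7 Pa.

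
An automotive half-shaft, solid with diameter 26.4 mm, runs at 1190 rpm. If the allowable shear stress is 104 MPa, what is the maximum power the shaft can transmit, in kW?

46.8 kW

J = πd⁴/32 = π(0.0264)⁴/32 = 4.769×10^-8 m⁴.
T_max = τ_allow·J/r = 1.04×10^8 × 4.769×10^-8 / 0.0132 = 375.7 N·m.
ω = 2π·1190/60 = 124.6 rad/s, so P_max = T_max·ω = 4.682×10^4 W.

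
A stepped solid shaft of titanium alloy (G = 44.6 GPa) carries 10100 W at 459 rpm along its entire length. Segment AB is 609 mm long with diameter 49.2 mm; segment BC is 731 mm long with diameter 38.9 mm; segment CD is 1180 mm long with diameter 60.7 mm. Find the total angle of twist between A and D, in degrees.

1.40°

ω = 2π·459/60 = 48.07 rad/s, so T = P/ω = 10100 / 48.07 = 210.1 N·m.
J_AB = π(0.0492)⁴/32 = 5.75×10^-7 m⁴; J_BC = π(0.0389)⁴/32 = 2.25×10^-7 m⁴; J_CD = π(0.0607)⁴/32 = 1.33×10^-6 m⁴.
θ = (T/G)·Σ L_i/J_i = (210.1/44.6×10⁹)·(0.609/5.75×10^-7 + 0.731/2.25×10^-7 + 1.18/1.33×10^-6) = 0.02448 rad.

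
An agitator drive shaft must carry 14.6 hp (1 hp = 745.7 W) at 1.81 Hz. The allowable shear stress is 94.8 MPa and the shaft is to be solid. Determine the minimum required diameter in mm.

ω = 2π·1.81 = 11.37 rad/s, so T = P/ω = 14.6×745.7 / 11.37 = 957.3 N·m.
For a solid shaft τ_max = 16T/(πd³), so d = (16T/(π τ_allow))^(1/3) = (16·957.3/(π·9.48×10^7))^(1/3) = 0.03719 m.

37.2 mm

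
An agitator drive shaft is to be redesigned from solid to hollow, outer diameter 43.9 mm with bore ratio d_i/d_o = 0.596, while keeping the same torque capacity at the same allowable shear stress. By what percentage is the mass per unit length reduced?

29.5 %

Equal τ_max and T ⇒ the solid shaft needs d_s³ = d_o³(1−k⁴), so d_s = 43.9·(1−0.596⁴)^(1/3) = 41.97 mm.
Area ratio A_h/A_s = d_o²(1−k²)/d_s² = (1−k²)/(1−k⁴)^(2/3) = 0.7054.
Mass saving = 1 − 0.7054 = 29.5 %.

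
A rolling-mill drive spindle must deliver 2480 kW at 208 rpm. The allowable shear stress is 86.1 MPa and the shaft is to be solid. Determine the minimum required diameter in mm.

ω = 2π·208/60 = 21.78 rad/s, so T = P/ω = 2480×10³ / 21.78 = 113900 N·m.
For a solid shaft τ_max = 16T/(πd³), so d = (16T/(π τ_allow))^(1/3) = (16·113900/(π·8.61×10^7))^(1/3) = 0.1888 m.

189 mm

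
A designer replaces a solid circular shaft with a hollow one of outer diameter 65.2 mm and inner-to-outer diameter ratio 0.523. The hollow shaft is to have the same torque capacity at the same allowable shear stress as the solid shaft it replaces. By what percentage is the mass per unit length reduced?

23.5 %

Equal τ_max and T ⇒ the solid shaft needs d_s³ = d_o³(1−k⁴), so d_s = 65.2·(1−0.523⁴)^(1/3) = 63.53 mm.
Area ratio A_h/A_s = d_o²(1−k²)/d_s² = (1−k²)/(1−k⁴)^(2/3) = 0.7651.
Mass saving = 1 − 0.7651 = 23.5 %.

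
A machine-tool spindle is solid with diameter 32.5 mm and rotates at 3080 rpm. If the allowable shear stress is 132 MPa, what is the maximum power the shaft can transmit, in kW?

J = πd⁴/32 = π(0.0325)⁴/32 = 1.095×10^-7 m⁴.
T_max = τ_allow·J/r = 1.32×10^8 × 1.095×10^-7 / 0.0163 = 889.7 N·m.
ω = 2π·3080/60 = 322.5 rad/s, so P_max = T_max·ω = 2.870×10^5 W.

287 kW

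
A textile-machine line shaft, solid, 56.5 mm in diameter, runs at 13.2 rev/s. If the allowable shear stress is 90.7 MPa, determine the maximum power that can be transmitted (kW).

J = πd⁴/32 = π(0.0565)⁴/32 = 1.000×10^-6 m⁴.
T_max = τ_allow·J/r = 9.07×10^7 × 1.000×10^-6 / 0.0283 = 3212 N·m.
ω = 2π·13.2 = 82.94 rad/s, so P_max = T_max·ω = 2.664×10^5 W.

266 kW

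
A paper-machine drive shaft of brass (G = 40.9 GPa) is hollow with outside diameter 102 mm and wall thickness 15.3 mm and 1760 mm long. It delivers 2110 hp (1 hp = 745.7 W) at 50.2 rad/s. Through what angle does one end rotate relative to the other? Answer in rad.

0.167 rad

ω = 50.2 rad/s, so T = P/ω = 2110×745.7 / 50.20 = 31340 N·m.
J = π(d_o⁴ − d_i⁴)/32 = π(0.102⁴ − 0.0714⁴)/32 = 8.075×10^-6 m⁴.
θ = T·L/(G·J) = 31340 × 1.76 / (40.9×10⁹ × 8.075×10^-6) = 0.1670 rad.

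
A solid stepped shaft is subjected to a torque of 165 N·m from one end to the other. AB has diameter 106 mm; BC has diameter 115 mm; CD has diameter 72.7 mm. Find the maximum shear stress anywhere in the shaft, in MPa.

Under the same torque, τ_max = 16T/(πd³) is largest where d is smallest — segment CD (d = 72.7 mm).
τ_max = 16·165.0/(π·(0.0727)³) = 2.187×10^6 Pa.

2.19 MPa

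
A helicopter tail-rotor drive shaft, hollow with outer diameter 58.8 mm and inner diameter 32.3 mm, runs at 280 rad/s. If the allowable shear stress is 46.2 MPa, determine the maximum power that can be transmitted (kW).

J = π(d_o⁴ − d_i⁴)/32 = π(0.0588⁴ − 0.0323⁴)/32 = 1.067×10^-6 m⁴.
T_max = τ_allow·J/r = 4.62×10^7 × 1.067×10^-6 / 0.0294 = 1676 N·m.
ω = 280 rad/s, so P_max = T_max·ω = 4.694×10^5 W.

469 kW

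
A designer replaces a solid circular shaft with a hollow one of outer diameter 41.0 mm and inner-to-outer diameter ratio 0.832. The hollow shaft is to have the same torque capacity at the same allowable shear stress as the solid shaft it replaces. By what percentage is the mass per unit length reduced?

Equal τ_max and T ⇒ the solid shaft needs d_s³ = d_o³(1−k⁴), so d_s = 41.0·(1−0.832⁴)^(1/3) = 32.99 mm.
Area ratio A_h/A_s = d_o²(1−k²)/d_s² = (1−k²)/(1−k⁴)^(2/3) = 0.4755.
Mass saving = 1 − 0.4755 = 52.5 %.

52.5 %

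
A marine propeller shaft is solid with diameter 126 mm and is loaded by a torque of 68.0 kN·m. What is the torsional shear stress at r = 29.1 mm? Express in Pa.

8.00e7 Pa

J = πd⁴/32 = π(0.126)⁴/32 = 2.474×10^-5 m⁴.
Shear stress varies linearly with radius: τ = T·r/J = 68000 × 0.0291 / 2.474×10^-5 = 7.997×10^7 Pa.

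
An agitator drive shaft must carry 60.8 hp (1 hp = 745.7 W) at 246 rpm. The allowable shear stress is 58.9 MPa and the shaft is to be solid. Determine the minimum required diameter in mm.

53.4 mm

ω = 2π·246/60 = 25.76 rad/s, so T = P/ω = 60.8×745.7 / 25.76 = 1760 N·m.
For a solid shaft τ_max = 16T/(πd³), so d = (16T/(π τ_allow))^(1/3) = (16·1760/(π·5.89×10^7))^(1/3) = 0.05339 m.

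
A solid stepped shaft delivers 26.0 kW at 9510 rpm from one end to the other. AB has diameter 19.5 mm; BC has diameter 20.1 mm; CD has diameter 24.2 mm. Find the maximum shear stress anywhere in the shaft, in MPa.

ω = 2π·9510/60 = 995.9 rad/s, so T = P/ω = 26.0×10³ / 995.9 = 26.11 N·m.
Under the same torque, τ_max = 16T/(πd³) is largest where d is smallest — segment AB (d = 19.5 mm).
τ_max = 16·26.11/(π·(0.0195)³) = 1.793×10^7 Pa.

17.9 MPa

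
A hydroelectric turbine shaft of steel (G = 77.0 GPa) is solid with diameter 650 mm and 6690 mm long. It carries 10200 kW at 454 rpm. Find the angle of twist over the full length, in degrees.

ω = 2π·454/60 = 47.54 rad/s, so T = P/ω = 10200×10³ / 47.54 = 214500 N·m.
J = πd⁴/32 = π(0.650)⁴/32 = 0.01752 m⁴.
θ = T·L/(G·J) = 214500 × 6.69 / (77.0×10⁹ × 0.01752) = 1.064×10^-3 rad.

0.0609°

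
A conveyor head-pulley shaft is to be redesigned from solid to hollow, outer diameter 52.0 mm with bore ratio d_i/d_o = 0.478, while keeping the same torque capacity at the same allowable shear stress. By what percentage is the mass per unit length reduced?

20.0 %

Equal τ_max and T ⇒ the solid shaft needs d_s³ = d_o³(1−k⁴), so d_s = 52.0·(1−0.478⁴)^(1/3) = 51.08 mm.
Area ratio A_h/A_s = d_o²(1−k²)/d_s² = (1−k²)/(1−k⁴)^(2/3) = 0.7996.
Mass saving = 1 − 0.7996 = 20.0 %.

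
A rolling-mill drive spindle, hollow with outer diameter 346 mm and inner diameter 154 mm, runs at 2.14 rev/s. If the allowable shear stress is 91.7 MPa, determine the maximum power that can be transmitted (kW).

9630 kW

J = π(d_o⁴ − d_i⁴)/32 = π(0.346⁴ − 0.154⁴)/32 = 1.352×10^-3 m⁴.
T_max = τ_allow·J/r = 9.17×10^7 × 1.352×10^-3 / 0.173 = 716500 N·m.
ω = 2π·2.14 = 13.45 rad/s, so P_max = T_max·ω = 9.635×10^6 W.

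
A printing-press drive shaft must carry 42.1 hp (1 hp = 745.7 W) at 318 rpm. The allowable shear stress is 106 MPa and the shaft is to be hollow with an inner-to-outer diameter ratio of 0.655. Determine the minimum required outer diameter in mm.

ω = 2π·318/60 = 33.30 rad/s, so T = P/ω = 42.1×745.7 / 33.30 = 942.7 N·m.
For a hollow shaft with d_i/d_o = 0.655: τ_max = 16T/(π d_o³ (1−k⁴)), so d_o = [16T/(π τ_allow (1−k⁴))]^(1/3) = [16·942.7/(π·1.06×10^8·0.8159)]^(1/3) = 0.03815 m.

38.1 mm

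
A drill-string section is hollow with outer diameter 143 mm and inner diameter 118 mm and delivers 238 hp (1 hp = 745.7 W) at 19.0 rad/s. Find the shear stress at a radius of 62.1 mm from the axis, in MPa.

ω = 19.0 rad/s, so T = P/ω = 238×745.7 / 19.00 = 9341 N·m.
J = π(d_o⁴ − d_i⁴)/32 = π(0.143⁴ − 0.118⁴)/32 = 2.202×10^-5 m⁴.
Shear stress varies linearly with radius: τ = T·r/J = 9341 × 0.0621 / 2.202×10^-5 = 2.634×10^7 Pa.

26.3 MPa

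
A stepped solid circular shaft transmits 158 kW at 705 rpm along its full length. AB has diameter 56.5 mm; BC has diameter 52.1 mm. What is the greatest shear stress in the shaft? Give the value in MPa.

77.1 MPa

ω = 2π·705/60 = 73.83 rad/s, so T = P/ω = 158×10³ / 73.83 = 2140 N·m.
Under the same torque, τ_max = 16T/(πd³) is largest where d is smallest — segment BC (d = 52.1 mm).
τ_max = 16·2140/(π·(0.0521)³) = 7.707×10^7 Pa.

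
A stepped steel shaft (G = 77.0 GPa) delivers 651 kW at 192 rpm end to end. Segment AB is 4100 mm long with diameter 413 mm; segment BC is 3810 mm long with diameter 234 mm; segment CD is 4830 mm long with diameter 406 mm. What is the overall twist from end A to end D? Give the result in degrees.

ω = 2π·192/60 = 20.11 rad/s, so T = P/ω = 651×10³ / 20.11 = 32380 N·m.
J_AB = π(0.413)⁴/32 = 2.86×10^-3 m⁴; J_BC = π(0.234)⁴/32 = 2.94×10^-4 m⁴; J_CD = π(0.406)⁴/32 = 2.67×10^-3 m⁴.
θ = (T/G)·Σ L_i/J_i = (32380/77.0×10⁹)·(4.10/2.86×10^-3 + 3.81/2.94×10^-4 + 4.83/2.67×10^-3) = 6.808×10^-3 rad.

0.390°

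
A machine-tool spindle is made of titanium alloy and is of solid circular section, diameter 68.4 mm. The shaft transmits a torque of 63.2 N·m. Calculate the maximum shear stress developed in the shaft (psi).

J = πd⁴/32 = π(0.0684)⁴/32 = 2.149×10^-6 m⁴.
τ_max = T·r/J = 63.20 × 0.0342 / 2.149×10^-6 = 1.006×10^6 Pa.

146 psi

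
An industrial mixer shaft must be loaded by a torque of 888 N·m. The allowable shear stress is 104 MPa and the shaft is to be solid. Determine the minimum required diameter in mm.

35.2 mm

For a solid shaft τ_max = 16T/(πd³), so d = (16T/(π τ_allow))^(1/3) = (16·888.0/(π·1.04×10^8))^(1/3) = 0.03517 m.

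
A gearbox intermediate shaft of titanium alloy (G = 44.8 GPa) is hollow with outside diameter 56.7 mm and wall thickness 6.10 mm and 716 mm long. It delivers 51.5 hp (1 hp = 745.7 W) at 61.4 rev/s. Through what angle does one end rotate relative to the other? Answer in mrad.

ω = 2π·61.4 = 385.8 rad/s, so T = P/ω = 51.5×745.7 / 385.8 = 99.55 N·m.
J = π(d_o⁴ − d_i⁴)/32 = π(0.0567⁴ − 0.0445⁴)/32 = 6.297×10^-7 m⁴.
θ = T·L/(G·J) = 99.55 × 0.716 / (44.8×10⁹ × 6.297×10^-7) = 2.527×10^-3 rad.

2.53 mrad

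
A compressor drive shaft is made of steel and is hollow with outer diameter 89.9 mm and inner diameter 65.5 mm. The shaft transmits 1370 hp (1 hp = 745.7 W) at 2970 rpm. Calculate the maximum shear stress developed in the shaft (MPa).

ω = 2π·2970/60 = 311.0 rad/s, so T = P/ω = 1370×745.7 / 311.0 = 3285 N·m.
J = π(d_o⁴ − d_i⁴)/32 = π(0.0899⁴ − 0.0655⁴)/32 = 4.606×10^-6 m⁴.
τ_max = T·r/J = 3285 × 0.0450 / 4.606×10^-6 = 3.206×10^7 Pa.

32.1 MPa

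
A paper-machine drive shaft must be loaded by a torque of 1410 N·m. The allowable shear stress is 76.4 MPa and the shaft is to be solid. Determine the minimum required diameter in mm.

45.5 mm

For a solid shaft τ_max = 16T/(πd³), so d = (16T/(π τ_allow))^(1/3) = (16·1410/(π·7.64×10^7))^(1/3) = 0.04547 m.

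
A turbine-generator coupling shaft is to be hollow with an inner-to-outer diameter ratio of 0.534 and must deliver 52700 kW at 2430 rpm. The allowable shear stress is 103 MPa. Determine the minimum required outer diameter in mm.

223 mm

ω = 2π·2430/60 = 254.5 rad/s, so T = P/ω = 52700×10³ / 254.5 = 207100 N·m.
For a hollow shaft with d_i/d_o = 0.534: τ_max = 16T/(π d_o³ (1−k⁴)), so d_o = [16T/(π τ_allow (1−k⁴))]^(1/3) = [16·207100/(π·1.03×10^8·0.9187)]^(1/3) = 0.2234 m.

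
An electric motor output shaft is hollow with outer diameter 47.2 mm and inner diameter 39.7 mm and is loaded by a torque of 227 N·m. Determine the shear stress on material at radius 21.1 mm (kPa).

19700 kPa

J = π(d_o⁴ − d_i⁴)/32 = π(0.0472⁴ − 0.0397⁴)/32 = 2.434×10^-7 m⁴.
Shear stress varies linearly with radius: τ = T·r/J = 227.0 × 0.0211 / 2.434×10^-7 = 1.968×10^7 Pa.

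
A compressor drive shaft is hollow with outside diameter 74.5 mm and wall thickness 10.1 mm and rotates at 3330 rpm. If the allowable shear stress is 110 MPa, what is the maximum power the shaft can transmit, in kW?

2240 kW

J = π(d_o⁴ − d_i⁴)/32 = π(0.0745⁴ − 0.0543⁴)/32 = 2.171×10^-6 m⁴.
T_max = τ_allow·J/r = 1.10×10^8 × 2.171×10^-6 / 0.0372 = 6410 N·m.
ω = 2π·3330/60 = 348.7 rad/s, so P_max = T_max·ω = 2.235×10^6 W.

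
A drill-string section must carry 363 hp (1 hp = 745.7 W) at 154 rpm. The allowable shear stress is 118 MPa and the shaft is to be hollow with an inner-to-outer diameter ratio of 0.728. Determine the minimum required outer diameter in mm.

ω = 2π·154/60 = 16.13 rad/s, so T = P/ω = 363×745.7 / 16.13 = 16790 N·m.
For a hollow shaft with d_i/d_o = 0.728: τ_max = 16T/(π d_o³ (1−k⁴)), so d_o = [16T/(π τ_allow (1−k⁴))]^(1/3) = [16·16790/(π·1.18×10^8·0.7191)]^(1/3) = 0.1002 m.

100 mm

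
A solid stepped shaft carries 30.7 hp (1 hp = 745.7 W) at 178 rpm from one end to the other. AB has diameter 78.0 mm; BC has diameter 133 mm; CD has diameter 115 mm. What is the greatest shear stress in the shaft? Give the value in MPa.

13.2 MPa

ω = 2π·178/60 = 18.64 rad/s, so T = P/ω = 30.7×745.7 / 18.64 = 1228 N·m.
Under the same torque, τ_max = 16T/(πd³) is largest where d is smallest — segment AB (d = 78.0 mm).
τ_max = 16·1228/(π·(0.0780)³) = 1.318×10^7 Pa.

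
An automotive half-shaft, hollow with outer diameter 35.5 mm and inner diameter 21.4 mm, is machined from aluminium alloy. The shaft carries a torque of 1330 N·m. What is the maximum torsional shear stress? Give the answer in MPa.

174 MPa

J = π(d_o⁴ − d_i⁴)/32 = π(0.0355⁴ − 0.0214⁴)/32 = 1.353×10^-7 m⁴.
τ_max = T·r/J = 1330 × 0.0177 / 1.353×10^-7 = 1.744×10^8 Pa.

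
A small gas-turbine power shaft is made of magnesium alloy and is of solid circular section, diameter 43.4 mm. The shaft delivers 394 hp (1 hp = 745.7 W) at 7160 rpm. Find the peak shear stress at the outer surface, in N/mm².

ω = 2π·7160/60 = 749.8 rad/s, so T = P/ω = 394×745.7 / 749.8 = 391.8 N·m.
J = πd⁴/32 = π(0.0434)⁴/32 = 3.483×10^-7 m⁴.
τ_max = T·r/J = 391.8 × 0.0217 / 3.483×10^-7 = 2.441×10^7 Pa.

24.4 N/mm²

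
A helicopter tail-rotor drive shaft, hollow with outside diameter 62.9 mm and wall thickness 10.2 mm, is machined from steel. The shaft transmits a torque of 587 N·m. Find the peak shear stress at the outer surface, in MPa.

15.2 MPa

J = π(d_o⁴ − d_i⁴)/32 = π(0.0629⁴ − 0.0425⁴)/32 = 1.216×10^-6 m⁴.
τ_max = T·r/J = 587.0 × 0.0314 / 1.216×10^-6 = 1.518×10^7 Pa.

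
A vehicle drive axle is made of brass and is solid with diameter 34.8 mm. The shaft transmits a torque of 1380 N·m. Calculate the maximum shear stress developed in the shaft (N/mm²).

167 N/mm²

J = πd⁴/32 = π(0.0348)⁴/32 = 1.440×10^-7 m⁴.
τ_max = T·r/J = 1380 × 0.0174 / 1.440×10^-7 = 1.668×10^8 Pa.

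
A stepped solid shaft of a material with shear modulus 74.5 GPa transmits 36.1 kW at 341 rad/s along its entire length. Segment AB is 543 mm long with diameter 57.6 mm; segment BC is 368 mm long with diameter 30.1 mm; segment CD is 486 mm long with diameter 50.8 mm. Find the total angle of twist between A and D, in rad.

0.00826 rad

ω = 341 rad/s, so T = P/ω = 36.1×10³ / 341.0 = 105.9 N·m.
J_AB = π(0.0576)⁴/32 = 1.08×10^-6 m⁴; J_BC = π(0.0301)⁴/32 = 8.06×10^-8 m⁴; J_CD = π(0.0508)⁴/32 = 6.54×10^-7 m⁴.
θ = (T/G)·Σ L_i/J_i = (105.9/74.5×10⁹)·(0.543/1.08×10^-6 + 0.368/8.06×10^-8 + 0.486/6.54×10^-7) = 8.259×10^-3 rad.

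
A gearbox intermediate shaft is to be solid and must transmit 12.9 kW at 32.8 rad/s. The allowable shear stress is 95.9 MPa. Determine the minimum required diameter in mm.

ω = 32.8 rad/s, so T = P/ω = 12.9×10³ / 32.80 = 393.3 N·m.
For a solid shaft τ_max = 16T/(πd³), so d = (16T/(π τ_allow))^(1/3) = (16·393.3/(π·9.59×10^7))^(1/3) = 0.02754 m.

27.5 mm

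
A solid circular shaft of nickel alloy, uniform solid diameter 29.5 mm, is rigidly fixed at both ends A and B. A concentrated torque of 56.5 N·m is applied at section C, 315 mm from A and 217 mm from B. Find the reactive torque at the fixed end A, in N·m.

23.0 N·m

With uniform GJ and both ends fixed, compatibility θ_AC = θ_CB gives T_A·a = T_B·b, together with T_A + T_B = T₀.
T_A = T₀·b/(a+b) = 56.50·217/532.0 = 23.05 N·m; T_B = 33.45 N·m.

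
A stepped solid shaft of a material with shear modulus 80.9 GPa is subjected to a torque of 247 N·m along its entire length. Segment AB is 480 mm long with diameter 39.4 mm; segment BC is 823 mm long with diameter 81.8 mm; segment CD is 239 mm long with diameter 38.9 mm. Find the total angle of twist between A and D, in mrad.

10.0 mrad

J_AB = π(0.0394)⁴/32 = 2.37×10^-7 m⁴; J_BC = π(0.0818)⁴/32 = 4.40×10^-6 m⁴; J_CD = π(0.0389)⁴/32 = 2.25×10^-7 m⁴.
θ = (T/G)·Σ L_i/J_i = (247.0/80.9×10⁹)·(0.480/2.37×10^-7 + 0.823/4.40×10^-6 + 0.239/2.25×10^-7) = 0.01001 rad.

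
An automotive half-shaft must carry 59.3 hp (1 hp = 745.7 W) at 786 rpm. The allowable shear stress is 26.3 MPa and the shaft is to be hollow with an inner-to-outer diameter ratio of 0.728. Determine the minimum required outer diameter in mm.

ω = 2π·786/60 = 82.31 rad/s, so T = P/ω = 59.3×745.7 / 82.31 = 537.2 N·m.
For a hollow shaft with d_i/d_o = 0.728: τ_max = 16T/(π d_o³ (1−k⁴)), so d_o = [16T/(π τ_allow (1−k⁴))]^(1/3) = [16·537.2/(π·2.63×10^7·0.7191)]^(1/3) = 0.05250 m.

52.5 mm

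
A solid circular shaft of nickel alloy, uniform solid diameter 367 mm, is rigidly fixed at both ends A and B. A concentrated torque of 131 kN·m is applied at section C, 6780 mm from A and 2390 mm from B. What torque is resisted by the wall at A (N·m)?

34100 N·m

With uniform GJ and both ends fixed, compatibility θ_AC = θ_CB gives T_A·a = T_B·b, together with T_A + T_B = T₀.
T_A = T₀·b/(a+b) = 131000·2390/9170 = 34140 N·m; T_B = 96860 N·m.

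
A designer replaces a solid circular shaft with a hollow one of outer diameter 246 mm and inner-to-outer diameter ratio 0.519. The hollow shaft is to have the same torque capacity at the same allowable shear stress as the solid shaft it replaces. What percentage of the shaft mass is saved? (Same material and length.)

23.2 %

Equal τ_max and T ⇒ the solid shaft needs d_s³ = d_o³(1−k⁴), so d_s = 246·(1−0.519⁴)^(1/3) = 239.9 mm.
Area ratio A_h/A_s = d_o²(1−k²)/d_s² = (1−k²)/(1−k⁴)^(2/3) = 0.7683.
Mass saving = 1 − 0.7683 = 23.2 %.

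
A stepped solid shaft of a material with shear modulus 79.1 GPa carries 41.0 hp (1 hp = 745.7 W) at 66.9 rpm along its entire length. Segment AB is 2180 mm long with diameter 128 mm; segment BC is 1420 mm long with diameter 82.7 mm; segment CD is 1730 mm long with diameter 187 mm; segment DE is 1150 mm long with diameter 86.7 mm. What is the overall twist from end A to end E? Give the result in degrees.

1.94°

ω = 2π·66.9/60 = 7.006 rad/s, so T = P/ω = 41.0×745.7 / 7.006 = 4364 N·m.
J_AB = π(0.128)⁴/32 = 2.64×10^-5 m⁴; J_BC = π(0.0827)⁴/32 = 4.59×10^-6 m⁴; J_CD = π(0.187)⁴/32 = 1.20×10^-4 m⁴; J_DE = π(0.0867)⁴/32 = 5.55×10^-6 m⁴.
θ = (T/G)·Σ L_i/J_i = (4364/79.1×10⁹)·(2.18/2.64×10^-5 + 1.42/4.59×10^-6 + 1.73/1.20×10^-4 + 1.15/5.55×10^-6) = 0.03386 rad.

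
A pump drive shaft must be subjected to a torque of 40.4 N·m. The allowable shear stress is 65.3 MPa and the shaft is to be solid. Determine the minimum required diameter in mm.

14.7 mm

For a solid shaft τ_max = 16T/(πd³), so d = (16T/(π τ_allow))^(1/3) = (16·40.40/(π·6.53×10^7))^(1/3) = 0.01466 m.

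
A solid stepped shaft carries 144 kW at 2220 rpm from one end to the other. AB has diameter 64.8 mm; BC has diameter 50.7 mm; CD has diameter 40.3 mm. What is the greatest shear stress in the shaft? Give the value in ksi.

6.99 ksi

ω = 2π·2220/60 = 232.5 rad/s, so T = P/ω = 144×10³ / 232.5 = 619.4 N·m.
Under the same torque, τ_max = 16T/(πd³) is largest where d is smallest — segment CD (d = 40.3 mm).
τ_max = 16·619.4/(π·(0.0403)³) = 4.820×10^7 Pa.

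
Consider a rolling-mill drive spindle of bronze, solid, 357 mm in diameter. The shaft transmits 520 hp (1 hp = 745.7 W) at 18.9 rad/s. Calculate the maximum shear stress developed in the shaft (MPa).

ω = 18.9 rad/s, so T = P/ω = 520×745.7 / 18.90 = 20520 N·m.
J = πd⁴/32 = π(0.357)⁴/32 = 1.595×10^-3 m⁴.
τ_max = T·r/J = 20520 × 0.178 / 1.595×10^-3 = 2.297×10^6 Pa.

2.30 MPa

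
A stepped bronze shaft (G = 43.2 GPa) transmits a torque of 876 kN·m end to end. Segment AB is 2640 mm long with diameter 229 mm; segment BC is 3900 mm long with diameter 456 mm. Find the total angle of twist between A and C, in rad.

J_AB = π(0.229)⁴/32 = 2.70×10^-4 m⁴; J_BC = π(0.456)⁴/32 = 4.24×10^-3 m⁴.
θ = (T/G)·Σ L_i/J_i = (876000/43.2×10⁹)·(2.64/2.70×10^-4 + 3.90/4.24×10^-3) = 0.2169 rad.

0.217 rad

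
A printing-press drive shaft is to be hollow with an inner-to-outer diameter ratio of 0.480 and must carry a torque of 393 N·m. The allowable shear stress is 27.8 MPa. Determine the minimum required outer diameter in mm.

For a hollow shaft with d_i/d_o = 0.480: τ_max = 16T/(π d_o³ (1−k⁴)), so d_o = [16T/(π τ_allow (1−k⁴))]^(1/3) = [16·393.0/(π·2.78×10^7·0.9469)]^(1/3) = 0.04236 m.

42.4 mm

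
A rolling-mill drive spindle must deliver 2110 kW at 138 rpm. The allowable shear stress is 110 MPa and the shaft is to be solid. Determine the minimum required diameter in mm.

189 mm

ω = 2π·138/60 = 14.45 rad/s, so T = P/ω = 2110×10³ / 14.45 = 146000 N·m.
For a solid shaft τ_max = 16T/(πd³), so d = (16T/(π τ_allow))^(1/3) = (16·146000/(π·1.10×10^8))^(1/3) = 0.1891 m.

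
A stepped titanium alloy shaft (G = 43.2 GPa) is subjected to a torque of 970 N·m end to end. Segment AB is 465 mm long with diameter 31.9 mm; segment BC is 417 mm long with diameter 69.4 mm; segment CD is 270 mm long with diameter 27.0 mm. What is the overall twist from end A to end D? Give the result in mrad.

J_AB = π(0.0319)⁴/32 = 1.02×10^-7 m⁴; J_BC = π(0.0694)⁴/32 = 2.28×10^-6 m⁴; J_CD = π(0.0270)⁴/32 = 5.22×10^-8 m⁴.
θ = (T/G)·Σ L_i/J_i = (970.0/43.2×10⁹)·(0.465/1.02×10^-7 + 0.417/2.28×10^-6 + 0.270/5.22×10^-8) = 0.2230 rad.

223 mrad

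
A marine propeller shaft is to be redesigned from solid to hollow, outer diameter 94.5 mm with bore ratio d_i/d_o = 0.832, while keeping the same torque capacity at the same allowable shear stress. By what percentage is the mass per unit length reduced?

52.5 %

Equal τ_max and T ⇒ the solid shaft needs d_s³ = d_o³(1−k⁴), so d_s = 94.5·(1−0.832⁴)^(1/3) = 76.03 mm.
Area ratio A_h/A_s = d_o²(1−k²)/d_s² = (1−k²)/(1−k⁴)^(2/3) = 0.4755.
Mass saving = 1 − 0.4755 = 52.5 %.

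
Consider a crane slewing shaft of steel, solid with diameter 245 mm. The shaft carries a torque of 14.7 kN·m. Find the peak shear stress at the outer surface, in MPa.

5.09 MPa

J = πd⁴/32 = π(0.245)⁴/32 = 3.537×10^-4 m⁴.
τ_max = T·r/J = 14700 × 0.122 / 3.537×10^-4 = 5.091×10^6 Pa.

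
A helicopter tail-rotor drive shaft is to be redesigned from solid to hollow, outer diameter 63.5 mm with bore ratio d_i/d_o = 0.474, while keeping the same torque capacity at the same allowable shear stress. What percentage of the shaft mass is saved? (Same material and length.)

Equal τ_max and T ⇒ the solid shaft needs d_s³ = d_o³(1−k⁴), so d_s = 63.5·(1−0.474⁴)^(1/3) = 62.41 mm.
Area ratio A_h/A_s = d_o²(1−k²)/d_s² = (1−k²)/(1−k⁴)^(2/3) = 0.8026.
Mass saving = 1 − 0.8026 = 19.7 %.

19.7 %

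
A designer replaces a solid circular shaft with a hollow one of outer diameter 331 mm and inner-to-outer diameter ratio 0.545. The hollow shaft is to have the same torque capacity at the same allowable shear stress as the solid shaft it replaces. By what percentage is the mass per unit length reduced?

Equal τ_max and T ⇒ the solid shaft needs d_s³ = d_o³(1−k⁴), so d_s = 331·(1−0.545⁴)^(1/3) = 321.0 mm.
Area ratio A_h/A_s = d_o²(1−k²)/d_s² = (1−k²)/(1−k⁴)^(2/3) = 0.7476.
Mass saving = 1 − 0.7476 = 25.2 %.

25.2 %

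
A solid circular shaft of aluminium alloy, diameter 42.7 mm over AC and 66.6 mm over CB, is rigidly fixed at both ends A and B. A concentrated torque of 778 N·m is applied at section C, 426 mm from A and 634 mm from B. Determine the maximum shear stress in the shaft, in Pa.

Compatibility: T_A·a/J_AC = T_B·b/J_CB with T_A + T_B = T₀.
J_AC = 3.26×10^-7 m⁴, J_CB = 1.93×10^-6 m⁴, so T_A = T₀·(J_AC/a)/((J_AC/a)+(J_CB/b)) = 156.3 N·m, T_B = 621.7 N·m.
τ in each portion: τ_AC = 1.02×10^7 Pa, τ_CB = 1.07×10^7 Pa; maximum is in CB.
τ_max = T_CB·r/J = 621.7·0.0333/1.93×10^-6 = 1.072×10^7 Pa.

1.07e7 Pa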